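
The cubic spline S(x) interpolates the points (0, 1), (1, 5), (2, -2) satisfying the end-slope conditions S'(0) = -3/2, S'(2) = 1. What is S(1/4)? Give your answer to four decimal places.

Write m_i for S''(x_i). With h_i = 1, 1 and divided differences Δ_i = 4, -7, the continuity of S' gives the tridiagonal system
  1·m_0 + 4·m_1 + 1·m_2 = 6(Δ_1 - Δ_0) = -66
Clamped end conditions give two more equations: 2h_0·m_0 + h_0·m_1 = 6(Δ_0 - S'(0)) = 33 and h_1·m_1 + 2h_1·m_2 = 6(S'(2) - Δ_1) = 48.
Hence m_0 = 137/4, m_1 = -71/2, m_2 = 167/4.
On [0, 1], S(x) = 1 - 3/2·x + 137/8·x² - 93/8·x³.
With x = 1/4: S(1/4) = 775/512.

1.5137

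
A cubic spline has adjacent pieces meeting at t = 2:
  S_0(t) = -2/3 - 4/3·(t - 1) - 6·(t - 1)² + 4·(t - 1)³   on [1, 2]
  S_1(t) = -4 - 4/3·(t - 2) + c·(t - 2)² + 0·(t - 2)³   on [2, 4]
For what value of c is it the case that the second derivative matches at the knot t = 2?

S_0''(t) = -12 + 24·(t - 1), so S_0''(2) = 12. On the right, S_1''(2) = 2c, so c = 6.

6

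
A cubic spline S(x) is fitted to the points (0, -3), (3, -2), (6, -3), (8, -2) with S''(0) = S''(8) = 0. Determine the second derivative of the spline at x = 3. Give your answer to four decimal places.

With M_i denoting the second derivative at x_i, h_i = 3, 3, 2, and Δ_i = (y_(i+1) − y_i)/h_i = 1/3, -1/3, 1/2:
  3·M_0 + 12·M_1 + 3·M_2 = 6(Δ_1 - Δ_0) = -4
  3·M_1 + 10·M_2 + 2·M_3 = 6(Δ_2 - Δ_1) = 5
Natural end conditions: M_0 = M_3 = 0.
Hence M_0 = 0, M_1 = -55/111, M_2 = 24/37, M_3 = 0.

-0.4955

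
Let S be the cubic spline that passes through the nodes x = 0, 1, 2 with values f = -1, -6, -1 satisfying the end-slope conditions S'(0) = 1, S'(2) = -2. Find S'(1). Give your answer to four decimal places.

0.2500

Write σ_i for S''(x_i). With h_i = 1, 1 and divided differences Δ_i = -5, 5, the continuity of S' gives the tridiagonal system
  1·σ_0 + 4·σ_1 + 1·σ_2 = 6(Δ_1 - Δ_0) = 60
Clamped end conditions give two more equations: 2h_0·σ_0 + h_0·σ_1 = 6(Δ_0 - S'(0)) = -36 and h_1·σ_1 + 2h_1·σ_2 = 6(S'(2) - Δ_1) = -42.
Solving the tridiagonal system: σ_0 = -69/2, σ_1 = 33, σ_2 = -75/2.
On [1, 2], S'(x) = b_1 + 2c_1·(x - 1) + 3d_1·(x - 1)² with b_1 = Δ_1 - h_1(2σ_1 + σ_2)/6 = 1/4, c_1 = σ_1/2 = 33/2, d_1 = (σ_2 - σ_1)/(6h_1) = -47/4. So S'(1) = 1/4.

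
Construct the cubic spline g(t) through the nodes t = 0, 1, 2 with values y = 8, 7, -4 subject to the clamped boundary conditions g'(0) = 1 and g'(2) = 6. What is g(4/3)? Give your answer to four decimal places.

2.1111

Let m_i = g''(x_i). Step sizes h_i = 1, 1; slopes of the chords Δ_i = (y_(i+1) - y_i)/h_i = -1, -11.
  1·m_0 + 4·m_1 + 1·m_2 = 6(Δ_1 - Δ_0) = -60
Clamped end conditions give two more equations: 2h_0·m_0 + h_0·m_1 = 6(Δ_0 - g'(0)) = -12 and h_1·m_1 + 2h_1·m_2 = 6(g'(2) - Δ_1) = 102.
Solving: m_0 = 23/2, m_1 = -35, m_2 = 137/2.
On [1, 2], g(t) = 7 - 43/4·(t - 1) - 35/2·(t - 1)² + 69/4·(t - 1)³.
With (t - 1) = 1/3: g(4/3) = 19/9.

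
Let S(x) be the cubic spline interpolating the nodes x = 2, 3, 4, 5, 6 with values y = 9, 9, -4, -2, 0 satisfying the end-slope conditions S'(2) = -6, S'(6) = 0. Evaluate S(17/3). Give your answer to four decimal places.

With M_i denoting the second derivative at x_i, h_i = 1, 1, 1, 1, and Δ_i = (y_(i+1) − y_i)/h_i = 0, -13, 2, 2:
  1·M_0 + 4·M_1 + 1·M_2 = 6(Δ_1 - Δ_0) = -78
  1·M_1 + 4·M_2 + 1·M_3 = 6(Δ_2 - Δ_1) = 90
  1·M_2 + 4·M_3 + 1·M_4 = 6(Δ_3 - Δ_2) = 0
Clamped end conditions give two more equations: 2h_0·M_0 + h_0·M_1 = 6(Δ_0 - S'(2)) = 36 and h_3·M_3 + 2h_3·M_4 = 6(S'(6) - Δ_3) = -12.
Forward elimination and back-substitution give M_0 = 1023/28, M_1 = -519/14, M_2 = 135/4, M_3 = -111/14, M_4 = -57/28.
On [5, 6], S(x) = -2 + 279/56·(x - 5) - 111/28·(x - 5)² + 55/56·(x - 5)³.
With (x - 5) = 2/3: S(17/3) = -113/756.

-0.1495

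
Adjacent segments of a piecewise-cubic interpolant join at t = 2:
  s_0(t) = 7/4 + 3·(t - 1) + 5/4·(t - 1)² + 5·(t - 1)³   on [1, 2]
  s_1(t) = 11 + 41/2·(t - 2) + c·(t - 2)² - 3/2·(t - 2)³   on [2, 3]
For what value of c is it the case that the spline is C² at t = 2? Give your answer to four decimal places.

s_0''(t) = 5/2 + 30·(t - 1), so s_0''(2) = 65/2. On the right, s_1''(2) = 2c, so c = 65/4.

16.2500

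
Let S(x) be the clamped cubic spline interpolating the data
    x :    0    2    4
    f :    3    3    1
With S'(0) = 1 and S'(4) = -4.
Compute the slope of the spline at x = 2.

Let m_i = S''(x_i). Step sizes h_i = 2, 2; slopes of the chords Δ_i = (y_(i+1) - y_i)/h_i = 0, -1.
  2·m_0 + 8·m_1 + 2·m_2 = 6(Δ_1 - Δ_0) = -6
Clamped end conditions give two more equations: 2h_0·m_0 + h_0·m_1 = 6(Δ_0 - S'(0)) = -6 and h_1·m_1 + 2h_1·m_2 = 6(S'(4) - Δ_1) = -18.
Solving the tridiagonal system: m_0 = -2, m_1 = 1, m_2 = -5.
On [2, 4], S'(x) = b_1 + 2c_1·(x - 2) + 3d_1·(x - 2)² with b_1 = Δ_1 - h_1(2m_1 + m_2)/6 = 0, c_1 = m_1/2 = 1/2, d_1 = (m_2 - m_1)/(6h_1) = -1/2. So S'(2) = 0.

0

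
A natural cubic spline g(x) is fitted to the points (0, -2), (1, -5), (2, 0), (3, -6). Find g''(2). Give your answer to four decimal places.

Let m_i = g''(x_i). Step sizes h_i = 1, 1, 1; slopes of the chords Δ_i = (y_(i+1) - y_i)/h_i = -3, 5, -6.
  1·m_0 + 4·m_1 + 1·m_2 = 6(Δ_1 - Δ_0) = 48
  1·m_1 + 4·m_2 + 1·m_3 = 6(Δ_2 - Δ_1) = -66
Natural end conditions: m_0 = m_3 = 0.
Hence m_0 = 0, m_1 = 86/5, m_2 = -104/5, m_3 = 0.

-20.8000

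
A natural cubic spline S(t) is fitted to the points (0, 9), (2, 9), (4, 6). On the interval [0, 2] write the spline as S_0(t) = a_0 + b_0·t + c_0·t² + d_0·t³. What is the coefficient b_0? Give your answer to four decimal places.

0.3750

With M_i denoting the second derivative at x_i, h_i = 2, 2, and Δ_i = (y_(i+1) − y_i)/h_i = 0, -3/2:
  2·M_0 + 8·M_1 + 2·M_2 = 6(Δ_1 - Δ_0) = -9
Natural end conditions: M_0 = M_2 = 0.
Forward elimination and back-substitution give M_0 = 0, M_1 = -9/8, M_2 = 0.
On [0, 2], with S_0(t) = a_0 + b_0·t + c_0·t² + d_0·t³: c_0 = M_0/2 = 0, d_0 = (M_1 - M_0)/(6h_0) = -3/32, b_0 = Δ_0 - h_0(2M_0 + M_1)/6 = 3/8.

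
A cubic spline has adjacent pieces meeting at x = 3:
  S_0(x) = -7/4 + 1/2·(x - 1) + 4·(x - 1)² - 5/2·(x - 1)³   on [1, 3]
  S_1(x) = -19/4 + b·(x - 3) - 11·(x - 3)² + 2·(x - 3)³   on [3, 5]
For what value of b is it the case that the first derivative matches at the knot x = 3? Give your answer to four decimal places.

S_0'(x) = 1/2 + 8·(x - 1) - 15/2·(x - 1)², so S_0'(3) = -27/2. On the right, S_1'(3) = b, so b = -27/2.

-13.5000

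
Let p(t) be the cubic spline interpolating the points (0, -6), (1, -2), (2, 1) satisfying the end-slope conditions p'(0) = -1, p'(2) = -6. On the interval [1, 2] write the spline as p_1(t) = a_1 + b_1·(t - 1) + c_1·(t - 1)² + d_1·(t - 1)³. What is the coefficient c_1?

Let M_i = p''(x_i). Step sizes h_i = 1, 1; slopes of the chords Δ_i = (y_(i+1) - y_i)/h_i = 4, 3.
  1·M_0 + 4·M_1 + 1·M_2 = 6(Δ_1 - Δ_0) = -6
Clamped end conditions give two more equations: 2h_0·M_0 + h_0·M_1 = 6(Δ_0 - p'(0)) = 30 and h_1·M_1 + 2h_1·M_2 = 6(p'(2) - Δ_1) = -54.
Forward elimination and back-substitution give M_0 = 14, M_1 = 2, M_2 = -28.
On [1, 2], with p_1(t) = a_1 + b_1·(t - 1) + c_1·(t - 1)² + d_1·(t - 1)³: c_1 = M_1/2 = 1, d_1 = (M_2 - M_1)/(6h_1) = -5, b_1 = Δ_1 - h_1(2M_1 + M_2)/6 = 7.

1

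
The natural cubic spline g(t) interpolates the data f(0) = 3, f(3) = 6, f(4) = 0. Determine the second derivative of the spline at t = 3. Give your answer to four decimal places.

Put M_i = g'' at the i-th knot. Here h = (3, 1) and Δ = (1, -6), so the interior equations h_(i-1)·M_(i-1) + 2(h_(i-1)+h_i)·M_i + h_i·M_(i+1) = 6(Δ_i − Δ_(i-1)) read
  3·M_0 + 8·M_1 + 1·M_2 = 6(Δ_1 - Δ_0) = -42
Natural end conditions: M_0 = M_2 = 0.
Hence M_0 = 0, M_1 = -21/4, M_2 = 0.

-5.2500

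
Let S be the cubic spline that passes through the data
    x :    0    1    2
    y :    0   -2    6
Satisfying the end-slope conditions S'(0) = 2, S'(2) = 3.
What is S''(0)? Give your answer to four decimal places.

-26.5000

With M_i denoting the second derivative at x_i, h_i = 1, 1, and Δ_i = (y_(i+1) − y_i)/h_i = -2, 8:
  1·M_0 + 4·M_1 + 1·M_2 = 6(Δ_1 - Δ_0) = 60
Clamped end conditions give two more equations: 2h_0·M_0 + h_0·M_1 = 6(Δ_0 - S'(0)) = -24 and h_1·M_1 + 2h_1·M_2 = 6(S'(2) - Δ_1) = -30.
Forward elimination and back-substitution give M_0 = -53/2, M_1 = 29, M_2 = -59/2.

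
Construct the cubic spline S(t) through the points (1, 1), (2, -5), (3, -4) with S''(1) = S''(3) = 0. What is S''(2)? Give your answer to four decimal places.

10.5000

Write M_i for S''(x_i). With h_i = 1, 1 and divided differences Δ_i = -6, 1, the continuity of S' gives the tridiagonal system
  1·M_0 + 4·M_1 + 1·M_2 = 6(Δ_1 - Δ_0) = 42
Natural end conditions: M_0 = M_2 = 0.
Hence M_0 = 0, M_1 = 21/2, M_2 = 0.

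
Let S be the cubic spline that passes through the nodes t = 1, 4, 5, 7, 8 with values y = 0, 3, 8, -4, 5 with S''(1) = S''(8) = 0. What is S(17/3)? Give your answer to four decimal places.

4.4788

Let σ_i = S''(x_i). Step sizes h_i = 3, 1, 2, 1; slopes of the chords Δ_i = (y_(i+1) - y_i)/h_i = 1, 5, -6, 9.
  3·σ_0 + 8·σ_1 + 1·σ_2 = 6(Δ_1 - Δ_0) = 24
  1·σ_1 + 6·σ_2 + 2·σ_3 = 6(Δ_2 - Δ_1) = -66
  2·σ_2 + 6·σ_3 + 1·σ_4 = 6(Δ_3 - Δ_2) = 90
Natural end conditions: σ_0 = σ_4 = 0.
Solving: σ_0 = 0, σ_1 = 672/125, σ_2 = -2376/125, σ_3 = 2667/125, σ_4 = 0.
On [5, 7], S(t) = 8 - 11/25·(t - 5) - 1188/125·(t - 5)² + 1681/500·(t - 5)³.
With (t - 5) = 2/3: S(17/3) = 15116/3375.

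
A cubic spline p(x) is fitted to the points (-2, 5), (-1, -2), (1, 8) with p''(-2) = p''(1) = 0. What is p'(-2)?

Let M_i = p''(x_i). Step sizes h_i = 1, 2; slopes of the chords Δ_i = (y_(i+1) - y_i)/h_i = -7, 5.
  1·M_0 + 6·M_1 + 2·M_2 = 6(Δ_1 - Δ_0) = 72
Natural end conditions: M_0 = M_2 = 0.
Solving the tridiagonal system: M_0 = 0, M_1 = 12, M_2 = 0.
On [-2, -1], p'(x) = b_0 + 2c_0·(x + 2) + 3d_0·(x + 2)² with b_0 = Δ_0 - h_0(2M_0 + M_1)/6 = -9, c_0 = M_0/2 = 0, d_0 = (M_1 - M_0)/(6h_0) = 2. So p'(-2) = -9.

-9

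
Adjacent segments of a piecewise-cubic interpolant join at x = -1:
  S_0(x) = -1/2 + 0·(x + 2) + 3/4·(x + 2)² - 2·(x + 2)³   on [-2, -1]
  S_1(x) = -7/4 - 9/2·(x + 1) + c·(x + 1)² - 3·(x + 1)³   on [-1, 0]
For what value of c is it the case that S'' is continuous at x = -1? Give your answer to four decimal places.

S_0''(x) = 3/2 - 12·(x + 2), so S_0''(-1) = -21/2. On the right, S_1''(-1) = 2c, so c = -21/4.

-5.2500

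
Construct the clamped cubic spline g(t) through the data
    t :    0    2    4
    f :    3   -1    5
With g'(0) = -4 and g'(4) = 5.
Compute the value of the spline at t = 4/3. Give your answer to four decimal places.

-0.7037

Write M_i for g''(x_i). With h_i = 2, 2 and divided differences Δ_i = -2, 3, the continuity of g' gives the tridiagonal system
  2·M_0 + 8·M_1 + 2·M_2 = 6(Δ_1 - Δ_0) = 30
Clamped end conditions give two more equations: 2h_0·M_0 + h_0·M_1 = 6(Δ_0 - g'(0)) = 12 and h_1·M_1 + 2h_1·M_2 = 6(g'(4) - Δ_1) = 12.
Solving the tridiagonal system: M_0 = 3/2, M_1 = 3, M_2 = 3/2.
On [0, 2], g(t) = 3 - 4·t + 3/4·t² + 1/8·t³.
With t = 4/3: g(4/3) = -19/27.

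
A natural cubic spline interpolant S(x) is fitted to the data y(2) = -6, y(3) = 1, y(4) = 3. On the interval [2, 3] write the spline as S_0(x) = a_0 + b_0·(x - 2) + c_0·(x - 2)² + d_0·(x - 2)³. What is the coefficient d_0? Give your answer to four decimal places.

-1.2500

With M_i denoting the second derivative at x_i, h_i = 1, 1, and Δ_i = (y_(i+1) − y_i)/h_i = 7, 2:
  1·M_0 + 4·M_1 + 1·M_2 = 6(Δ_1 - Δ_0) = -30
Natural end conditions: M_0 = M_2 = 0.
Forward elimination and back-substitution give M_0 = 0, M_1 = -15/2, M_2 = 0.
On [2, 3], with S_0(x) = a_0 + b_0·(x - 2) + c_0·(x - 2)² + d_0·(x - 2)³: c_0 = M_0/2 = 0, d_0 = (M_1 - M_0)/(6h_0) = -5/4, b_0 = Δ_0 - h_0(2M_0 + M_1)/6 = 33/4.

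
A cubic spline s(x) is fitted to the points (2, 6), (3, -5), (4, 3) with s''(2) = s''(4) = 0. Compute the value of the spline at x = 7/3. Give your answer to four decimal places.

0.9259

Let m_i = s''(x_i). Step sizes h_i = 1, 1; slopes of the chords Δ_i = (y_(i+1) - y_i)/h_i = -11, 8.
  1·m_0 + 4·m_1 + 1·m_2 = 6(Δ_1 - Δ_0) = 114
Natural end conditions: m_0 = m_2 = 0.
Solving the tridiagonal system: m_0 = 0, m_1 = 57/2, m_2 = 0.
On [2, 3], s(x) = 6 - 63/4·(x - 2) + 0·(x - 2)² + 19/4·(x - 2)³.
With (x - 2) = 1/3: s(7/3) = 25/27.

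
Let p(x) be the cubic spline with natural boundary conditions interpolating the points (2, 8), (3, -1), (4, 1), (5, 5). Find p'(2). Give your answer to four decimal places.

Let M_i = p''(x_i). Step sizes h_i = 1, 1, 1; slopes of the chords Δ_i = (y_(i+1) - y_i)/h_i = -9, 2, 4.
  1·M_0 + 4·M_1 + 1·M_2 = 6(Δ_1 - Δ_0) = 66
  1·M_1 + 4·M_2 + 1·M_3 = 6(Δ_2 - Δ_1) = 12
Natural end conditions: M_0 = M_3 = 0.
Forward elimination and back-substitution give M_0 = 0, M_1 = 84/5, M_2 = -6/5, M_3 = 0.
On [2, 3], p'(x) = b_0 + 2c_0·(x - 2) + 3d_0·(x - 2)² with b_0 = Δ_0 - h_0(2M_0 + M_1)/6 = -59/5, c_0 = M_0/2 = 0, d_0 = (M_1 - M_0)/(6h_0) = 14/5. So p'(2) = -59/5.

-11.8000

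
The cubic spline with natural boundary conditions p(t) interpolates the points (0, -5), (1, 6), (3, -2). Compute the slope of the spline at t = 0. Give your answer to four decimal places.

Write m_i for p''(x_i). With h_i = 1, 2 and divided differences Δ_i = 11, -4, the continuity of p' gives the tridiagonal system
  1·m_0 + 6·m_1 + 2·m_2 = 6(Δ_1 - Δ_0) = -90
Natural end conditions: m_0 = m_2 = 0.
Solving the tridiagonal system: m_0 = 0, m_1 = -15, m_2 = 0.
On [0, 1], p'(t) = b_0 + 2c_0·t + 3d_0·t² with b_0 = Δ_0 - h_0(2m_0 + m_1)/6 = 27/2, c_0 = m_0/2 = 0, d_0 = (m_1 - m_0)/(6h_0) = -5/2. So p'(0) = 27/2.

13.5000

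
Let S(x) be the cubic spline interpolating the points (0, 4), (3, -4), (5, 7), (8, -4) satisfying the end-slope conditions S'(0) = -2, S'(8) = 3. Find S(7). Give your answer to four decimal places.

Put m_i = S'' at the i-th knot. Here h = (3, 2, 3) and Δ = (-8/3, 11/2, -11/3), so the interior equations h_(i-1)·m_(i-1) + 2(h_(i-1)+h_i)·m_i + h_i·m_(i+1) = 6(Δ_i − Δ_(i-1)) read
  3·m_0 + 10·m_1 + 2·m_2 = 6(Δ_1 - Δ_0) = 49
  2·m_1 + 10·m_2 + 3·m_3 = 6(Δ_2 - Δ_1) = -55
Clamped end conditions give two more equations: 2h_0·m_0 + h_0·m_1 = 6(Δ_0 - S'(0)) = -4 and h_2·m_2 + 2h_2·m_3 = 6(S'(8) - Δ_2) = 40.
Solving: m_0 = -1349/273, m_1 = 778/91, m_2 = -986/91, m_3 = 3299/273.
On [5, 8], S(x) = 7 + 205/182·(x - 5) - 493/91·(x - 5)² + 6257/4914·(x - 5)³.
With (x - 5) = 2: S(7) = -5482/2457.

-2.2312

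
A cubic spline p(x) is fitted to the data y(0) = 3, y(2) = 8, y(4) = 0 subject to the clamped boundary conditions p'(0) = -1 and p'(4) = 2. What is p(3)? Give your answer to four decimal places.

With M_i denoting the second derivative at x_i, h_i = 2, 2, and Δ_i = (y_(i+1) − y_i)/h_i = 5/2, -4:
  2·M_0 + 8·M_1 + 2·M_2 = 6(Δ_1 - Δ_0) = -39
Clamped end conditions give two more equations: 2h_0·M_0 + h_0·M_1 = 6(Δ_0 - p'(0)) = 21 and h_1·M_1 + 2h_1·M_2 = 6(p'(4) - Δ_1) = 36.
Forward elimination and back-substitution give M_0 = 87/8, M_1 = -45/4, M_2 = 117/8.
On [2, 4], p(x) = 8 - 11/8·(x - 2) - 45/8·(x - 2)² + 69/32·(x - 2)³.
With (x - 2) = 1: p(3) = 101/32.

3.1563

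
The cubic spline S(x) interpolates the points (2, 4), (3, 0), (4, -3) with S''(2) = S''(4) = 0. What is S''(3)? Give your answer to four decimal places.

With M_i denoting the second derivative at x_i, h_i = 1, 1, and Δ_i = (y_(i+1) − y_i)/h_i = -4, -3:
  1·M_0 + 4·M_1 + 1·M_2 = 6(Δ_1 - Δ_0) = 6
Natural end conditions: M_0 = M_2 = 0.
Forward elimination and back-substitution give M_0 = 0, M_1 = 3/2, M_2 = 0.

1.5000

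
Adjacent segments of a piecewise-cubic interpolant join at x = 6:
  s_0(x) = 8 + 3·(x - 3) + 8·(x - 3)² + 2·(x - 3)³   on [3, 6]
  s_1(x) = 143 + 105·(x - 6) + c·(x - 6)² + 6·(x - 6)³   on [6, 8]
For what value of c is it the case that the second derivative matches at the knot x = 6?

26

s_0''(x) = 16 + 12·(x - 3), so s_0''(6) = 52. On the right, s_1''(6) = 2c, so c = 26.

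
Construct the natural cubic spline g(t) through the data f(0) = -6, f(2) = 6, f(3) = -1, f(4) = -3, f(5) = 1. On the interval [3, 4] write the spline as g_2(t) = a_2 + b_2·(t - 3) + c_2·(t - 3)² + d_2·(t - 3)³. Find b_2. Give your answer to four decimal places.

Let M_i = g''(x_i). Step sizes h_i = 2, 1, 1, 1; slopes of the chords Δ_i = (y_(i+1) - y_i)/h_i = 6, -7, -2, 4.
  2·M_0 + 6·M_1 + 1·M_2 = 6(Δ_1 - Δ_0) = -78
  1·M_1 + 4·M_2 + 1·M_3 = 6(Δ_2 - Δ_1) = 30
  1·M_2 + 4·M_3 + 1·M_4 = 6(Δ_3 - Δ_2) = 36
Natural end conditions: M_0 = M_4 = 0.
Solving the tridiagonal system: M_0 = 0, M_1 = -627/43, M_2 = 408/43, M_3 = 285/43, M_4 = 0.
On [3, 4], with g_2(t) = a_2 + b_2·(t - 3) + c_2·(t - 3)² + d_2·(t - 3)³: c_2 = M_2/2 = 204/43, d_2 = (M_3 - M_2)/(6h_2) = -41/86, b_2 = Δ_2 - h_2(2M_2 + M_3)/6 = -539/86.

-6.2674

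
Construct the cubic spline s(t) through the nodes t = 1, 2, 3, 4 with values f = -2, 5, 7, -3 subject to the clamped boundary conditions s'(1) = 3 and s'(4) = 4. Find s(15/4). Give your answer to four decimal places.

-2.4250

Put m_i = s'' at the i-th knot. Here h = (1, 1, 1) and Δ = (7, 2, -10), so the interior equations h_(i-1)·m_(i-1) + 2(h_(i-1)+h_i)·m_i + h_i·m_(i+1) = 6(Δ_i − Δ_(i-1)) read
  1·m_0 + 4·m_1 + 1·m_2 = 6(Δ_1 - Δ_0) = -30
  1·m_1 + 4·m_2 + 1·m_3 = 6(Δ_2 - Δ_1) = -72
Clamped end conditions give two more equations: 2h_0·m_0 + h_0·m_1 = 6(Δ_0 - s'(1)) = 24 and h_2·m_2 + 2h_2·m_3 = 6(s'(4) - Δ_2) = 84.
Solving the tridiagonal system: m_0 = 202/15, m_1 = -44/15, m_2 = -476/15, m_3 = 868/15.
On [3, 4], s(t) = 7 - 136/15·(t - 3) - 238/15·(t - 3)² + 224/15·(t - 3)³.
With (t - 3) = 3/4: s(15/4) = -97/40.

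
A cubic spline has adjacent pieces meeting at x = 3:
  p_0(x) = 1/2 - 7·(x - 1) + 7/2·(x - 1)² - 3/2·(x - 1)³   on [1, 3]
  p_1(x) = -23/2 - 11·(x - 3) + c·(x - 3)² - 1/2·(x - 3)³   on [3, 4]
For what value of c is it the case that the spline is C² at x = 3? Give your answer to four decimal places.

-5.5000

p_0''(x) = 7 - 9·(x - 1), so p_0''(3) = -11. On the right, p_1''(3) = 2c, so c = -11/2.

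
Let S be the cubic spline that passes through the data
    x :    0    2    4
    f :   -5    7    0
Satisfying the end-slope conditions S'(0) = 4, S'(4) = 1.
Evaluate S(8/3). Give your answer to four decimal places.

Let σ_i = S''(x_i). Step sizes h_i = 2, 2; slopes of the chords Δ_i = (y_(i+1) - y_i)/h_i = 6, -7/2.
  2·σ_0 + 8·σ_1 + 2·σ_2 = 6(Δ_1 - Δ_0) = -57
Clamped end conditions give two more equations: 2h_0·σ_0 + h_0·σ_1 = 6(Δ_0 - S'(0)) = 12 and h_1·σ_1 + 2h_1·σ_2 = 6(S'(4) - Δ_1) = 27.
Solving the tridiagonal system: σ_0 = 75/8, σ_1 = -51/4, σ_2 = 105/8.
On [2, 4], S(x) = 7 + 5/8·(x - 2) - 51/8·(x - 2)² + 69/32·(x - 2)³.
With (x - 2) = 2/3: S(8/3) = 47/9.

5.2222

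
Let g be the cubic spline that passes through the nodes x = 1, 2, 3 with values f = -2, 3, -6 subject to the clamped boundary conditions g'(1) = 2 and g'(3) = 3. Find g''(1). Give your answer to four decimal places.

With σ_i denoting the second derivative at x_i, h_i = 1, 1, and Δ_i = (y_(i+1) − y_i)/h_i = 5, -9:
  1·σ_0 + 4·σ_1 + 1·σ_2 = 6(Δ_1 - Δ_0) = -84
Clamped end conditions give two more equations: 2h_0·σ_0 + h_0·σ_1 = 6(Δ_0 - g'(1)) = 18 and h_1·σ_1 + 2h_1·σ_2 = 6(g'(3) - Δ_1) = 72.
Solving: σ_0 = 61/2, σ_1 = -43, σ_2 = 115/2.

30.5000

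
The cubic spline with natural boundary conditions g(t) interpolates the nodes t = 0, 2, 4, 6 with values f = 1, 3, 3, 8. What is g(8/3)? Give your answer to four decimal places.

With σ_i denoting the second derivative at x_i, h_i = 2, 2, 2, and Δ_i = (y_(i+1) − y_i)/h_i = 1, 0, 5/2:
  2·σ_0 + 8·σ_1 + 2·σ_2 = 6(Δ_1 - Δ_0) = -6
  2·σ_1 + 8·σ_2 + 2·σ_3 = 6(Δ_2 - Δ_1) = 15
Natural end conditions: σ_0 = σ_3 = 0.
Solving the tridiagonal system: σ_0 = 0, σ_1 = -13/10, σ_2 = 11/5, σ_3 = 0.
On [2, 4], g(t) = 3 + 2/15·(t - 2) - 13/20·(t - 2)² + 7/24·(t - 2)³.
With (t - 2) = 2/3: g(8/3) = 1169/405.

2.8864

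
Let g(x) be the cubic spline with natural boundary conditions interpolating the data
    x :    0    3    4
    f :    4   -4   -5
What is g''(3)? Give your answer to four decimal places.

1.2500

With σ_i denoting the second derivative at x_i, h_i = 3, 1, and Δ_i = (y_(i+1) − y_i)/h_i = -8/3, -1:
  3·σ_0 + 8·σ_1 + 1·σ_2 = 6(Δ_1 - Δ_0) = 10
Natural end conditions: σ_0 = σ_2 = 0.
Solving the tridiagonal system: σ_0 = 0, σ_1 = 5/4, σ_2 = 0.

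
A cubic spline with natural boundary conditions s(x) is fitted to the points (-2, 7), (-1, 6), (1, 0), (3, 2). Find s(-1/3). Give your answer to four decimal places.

4.0539

With σ_i denoting the second derivative at x_i, h_i = 1, 2, 2, and Δ_i = (y_(i+1) − y_i)/h_i = -1, -3, 1:
  1·σ_0 + 6·σ_1 + 2·σ_2 = 6(Δ_1 - Δ_0) = -12
  2·σ_1 + 8·σ_2 + 2·σ_3 = 6(Δ_2 - Δ_1) = 24
Natural end conditions: σ_0 = σ_3 = 0.
Forward elimination and back-substitution give σ_0 = 0, σ_1 = -36/11, σ_2 = 42/11, σ_3 = 0.
On [-1, 1], s(x) = 6 - 23/11·(x + 1) - 18/11·(x + 1)² + 13/22·(x + 1)³.
With (x + 1) = 2/3: s(-1/3) = 1204/297.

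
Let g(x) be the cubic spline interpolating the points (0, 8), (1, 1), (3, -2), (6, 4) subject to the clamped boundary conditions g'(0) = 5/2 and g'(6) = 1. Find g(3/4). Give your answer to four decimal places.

Write m_i for g''(x_i). With h_i = 1, 2, 3 and divided differences Δ_i = -7, -3/2, 2, the continuity of g' gives the tridiagonal system
  1·m_0 + 6·m_1 + 2·m_2 = 6(Δ_1 - Δ_0) = 33
  2·m_1 + 10·m_2 + 3·m_3 = 6(Δ_2 - Δ_1) = 21
Clamped end conditions give two more equations: 2h_0·m_0 + h_0·m_1 = 6(Δ_0 - g'(0)) = -57 and h_2·m_2 + 2h_2·m_3 = 6(g'(6) - Δ_2) = -6.
Hence m_0 = -647/19, m_1 = 211/19, m_2 = 4/19, m_3 = -21/19.
On [0, 1], g(x) = 8 + 5/2·x - 647/38·x² + 143/19·x³.
With x = 3/4: g(3/4) = 4223/1216.

3.4729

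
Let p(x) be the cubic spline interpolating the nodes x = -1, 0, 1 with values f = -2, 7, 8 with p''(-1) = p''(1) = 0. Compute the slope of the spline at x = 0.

5

With M_i denoting the second derivative at x_i, h_i = 1, 1, and Δ_i = (y_(i+1) − y_i)/h_i = 9, 1:
  1·M_0 + 4·M_1 + 1·M_2 = 6(Δ_1 - Δ_0) = -48
Natural end conditions: M_0 = M_2 = 0.
Solving: M_0 = 0, M_1 = -12, M_2 = 0.
On [0, 1], p'(x) = b_1 + 2c_1·x + 3d_1·x² with b_1 = Δ_1 - h_1(2M_1 + M_2)/6 = 5, c_1 = M_1/2 = -6, d_1 = (M_2 - M_1)/(6h_1) = 2. So p'(0) = 5.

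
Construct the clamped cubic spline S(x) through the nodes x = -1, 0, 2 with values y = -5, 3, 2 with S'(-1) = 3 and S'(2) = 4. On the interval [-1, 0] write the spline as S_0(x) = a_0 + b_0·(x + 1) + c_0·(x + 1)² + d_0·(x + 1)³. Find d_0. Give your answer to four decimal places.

-6.9167

Let m_i = S''(x_i). Step sizes h_i = 1, 2; slopes of the chords Δ_i = (y_(i+1) - y_i)/h_i = 8, -1/2.
  1·m_0 + 6·m_1 + 2·m_2 = 6(Δ_1 - Δ_0) = -51
Clamped end conditions give two more equations: 2h_0·m_0 + h_0·m_1 = 6(Δ_0 - S'(-1)) = 30 and h_1·m_1 + 2h_1·m_2 = 6(S'(2) - Δ_1) = 27.
Hence m_0 = 143/6, m_1 = -53/3, m_2 = 187/12.
On [-1, 0], with S_0(x) = a_0 + b_0·(x + 1) + c_0·(x + 1)² + d_0·(x + 1)³: c_0 = m_0/2 = 143/12, d_0 = (m_1 - m_0)/(6h_0) = -83/12, b_0 = Δ_0 - h_0(2m_0 + m_1)/6 = 3.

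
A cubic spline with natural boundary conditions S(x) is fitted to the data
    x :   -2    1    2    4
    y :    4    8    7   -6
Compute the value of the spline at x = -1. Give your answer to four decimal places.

With M_i denoting the second derivative at x_i, h_i = 3, 1, 2, and Δ_i = (y_(i+1) − y_i)/h_i = 4/3, -1, -13/2:
  3·M_0 + 8·M_1 + 1·M_2 = 6(Δ_1 - Δ_0) = -14
  1·M_1 + 6·M_2 + 2·M_3 = 6(Δ_2 - Δ_1) = -33
Natural end conditions: M_0 = M_3 = 0.
Solving the tridiagonal system: M_0 = 0, M_1 = -51/47, M_2 = -250/47, M_3 = 0.
On [-2, 1], S(x) = 4 + 529/282·(x + 2) + 0·(x + 2)² - 17/282·(x + 2)³.
With (x + 2) = 1: S(-1) = 820/141.

5.8156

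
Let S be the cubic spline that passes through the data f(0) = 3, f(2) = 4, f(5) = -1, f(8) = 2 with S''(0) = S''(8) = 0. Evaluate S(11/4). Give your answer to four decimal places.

3.0243

With M_i denoting the second derivative at x_i, h_i = 2, 3, 3, and Δ_i = (y_(i+1) − y_i)/h_i = 1/2, -5/3, 1:
  2·M_0 + 10·M_1 + 3·M_2 = 6(Δ_1 - Δ_0) = -13
  3·M_1 + 12·M_2 + 3·M_3 = 6(Δ_2 - Δ_1) = 16
Natural end conditions: M_0 = M_3 = 0.
Solving: M_0 = 0, M_1 = -68/37, M_2 = 199/111, M_3 = 0.
On [2, 5], S(x) = 4 - 161/222·(x - 2) - 34/37·(x - 2)² + 403/1998·(x - 2)³.
With (x - 2) = 3/4: S(11/4) = 14323/4736.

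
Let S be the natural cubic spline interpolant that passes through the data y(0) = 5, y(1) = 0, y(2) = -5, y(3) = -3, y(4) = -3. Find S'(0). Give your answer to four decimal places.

-4.4643

Write M_i for S''(x_i). With h_i = 1, 1, 1, 1 and divided differences Δ_i = -5, -5, 2, 0, the continuity of S' gives the tridiagonal system
  1·M_0 + 4·M_1 + 1·M_2 = 6(Δ_1 - Δ_0) = 0
  1·M_1 + 4·M_2 + 1·M_3 = 6(Δ_2 - Δ_1) = 42
  1·M_2 + 4·M_3 + 1·M_4 = 6(Δ_3 - Δ_2) = -12
Natural end conditions: M_0 = M_4 = 0.
Forward elimination and back-substitution give M_0 = 0, M_1 = -45/14, M_2 = 90/7, M_3 = -87/14, M_4 = 0.
On [0, 1], S'(x) = b_0 + 2c_0·x + 3d_0·x² with b_0 = Δ_0 - h_0(2M_0 + M_1)/6 = -125/28, c_0 = M_0/2 = 0, d_0 = (M_1 - M_0)/(6h_0) = -15/28. So S'(0) = -125/28.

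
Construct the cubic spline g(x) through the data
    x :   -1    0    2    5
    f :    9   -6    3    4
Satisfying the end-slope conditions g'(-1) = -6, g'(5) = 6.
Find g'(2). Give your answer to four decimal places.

6.6053

With M_i denoting the second derivative at x_i, h_i = 1, 2, 3, and Δ_i = (y_(i+1) − y_i)/h_i = -15, 9/2, 1/3:
  1·M_0 + 6·M_1 + 2·M_2 = 6(Δ_1 - Δ_0) = 117
  2·M_1 + 10·M_2 + 3·M_3 = 6(Δ_2 - Δ_1) = -25
Clamped end conditions give two more equations: 2h_0·M_0 + h_0·M_1 = 6(Δ_0 - g'(-1)) = -54 and h_2·M_2 + 2h_2·M_3 = 6(g'(5) - Δ_2) = 34.
Forward elimination and back-substitution give M_0 = -2411/57, M_1 = 1744/57, M_2 = -692/57, M_3 = 223/19.
On [2, 5], g'(x) = b_2 + 2c_2·(x - 2) + 3d_2·(x - 2)² with b_2 = Δ_2 - h_2(2M_2 + M_3)/6 = 251/38, c_2 = M_2/2 = -346/57, d_2 = (M_3 - M_2)/(6h_2) = 1361/1026. So g'(2) = 251/38.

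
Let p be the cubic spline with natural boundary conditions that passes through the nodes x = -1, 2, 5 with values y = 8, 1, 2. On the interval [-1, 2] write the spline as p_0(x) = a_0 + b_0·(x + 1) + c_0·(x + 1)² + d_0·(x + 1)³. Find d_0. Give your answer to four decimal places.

0.0741

Write σ_i for p''(x_i). With h_i = 3, 3 and divided differences Δ_i = -7/3, 1/3, the continuity of p' gives the tridiagonal system
  3·σ_0 + 12·σ_1 + 3·σ_2 = 6(Δ_1 - Δ_0) = 16
Natural end conditions: σ_0 = σ_2 = 0.
Hence σ_0 = 0, σ_1 = 4/3, σ_2 = 0.
On [-1, 2], with p_0(x) = a_0 + b_0·(x + 1) + c_0·(x + 1)² + d_0·(x + 1)³: c_0 = σ_0/2 = 0, d_0 = (σ_1 - σ_0)/(6h_0) = 2/27, b_0 = Δ_0 - h_0(2σ_0 + σ_1)/6 = -3.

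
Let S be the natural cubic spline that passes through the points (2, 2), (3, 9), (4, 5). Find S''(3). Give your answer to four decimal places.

-16.5000

Put M_i = S'' at the i-th knot. Here h = (1, 1) and Δ = (7, -4), so the interior equations h_(i-1)·M_(i-1) + 2(h_(i-1)+h_i)·M_i + h_i·M_(i+1) = 6(Δ_i − Δ_(i-1)) read
  1·M_0 + 4·M_1 + 1·M_2 = 6(Δ_1 - Δ_0) = -66
Natural end conditions: M_0 = M_2 = 0.
Solving: M_0 = 0, M_1 = -33/2, M_2 = 0.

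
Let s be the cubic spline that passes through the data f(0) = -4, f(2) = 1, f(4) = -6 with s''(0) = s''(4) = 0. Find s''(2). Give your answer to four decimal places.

Let M_i = s''(x_i). Step sizes h_i = 2, 2; slopes of the chords Δ_i = (y_(i+1) - y_i)/h_i = 5/2, -7/2.
  2·M_0 + 8·M_1 + 2·M_2 = 6(Δ_1 - Δ_0) = -36
Natural end conditions: M_0 = M_2 = 0.
Hence M_0 = 0, M_1 = -9/2, M_2 = 0.

-4.5000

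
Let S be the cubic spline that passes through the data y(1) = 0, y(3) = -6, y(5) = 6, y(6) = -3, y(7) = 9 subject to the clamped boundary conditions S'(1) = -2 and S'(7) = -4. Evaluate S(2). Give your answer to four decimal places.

-4.7262

Write σ_i for S''(x_i). With h_i = 2, 2, 1, 1 and divided differences Δ_i = -3, 6, -9, 12, the continuity of S' gives the tridiagonal system
  2·σ_0 + 8·σ_1 + 2·σ_2 = 6(Δ_1 - Δ_0) = 54
  2·σ_1 + 6·σ_2 + 1·σ_3 = 6(Δ_2 - Δ_1) = -90
  1·σ_2 + 4·σ_3 + 1·σ_4 = 6(Δ_3 - Δ_2) = 126
Clamped end conditions give two more equations: 2h_0·σ_0 + h_0·σ_1 = 6(Δ_0 - S'(1)) = -6 and h_3·σ_3 + 2h_3·σ_4 = 6(S'(7) - Δ_3) = -96.
Hence σ_0 = -208/21, σ_1 = 353/21, σ_2 = -91/3, σ_3 = 1226/21, σ_4 = -1621/21.
On [1, 3], S(x) = 0 - 2·(x - 1) - 104/21·(x - 1)² + 187/84·(x - 1)³.
With (x - 1) = 1: S(2) = -397/84.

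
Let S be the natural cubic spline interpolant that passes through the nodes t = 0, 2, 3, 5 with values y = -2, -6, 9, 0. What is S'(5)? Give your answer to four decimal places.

-12.1571

Write σ_i for S''(x_i). With h_i = 2, 1, 2 and divided differences Δ_i = -2, 15, -9/2, the continuity of S' gives the tridiagonal system
  2·σ_0 + 6·σ_1 + 1·σ_2 = 6(Δ_1 - Δ_0) = 102
  1·σ_1 + 6·σ_2 + 2·σ_3 = 6(Δ_2 - Δ_1) = -117
Natural end conditions: σ_0 = σ_3 = 0.
Forward elimination and back-substitution give σ_0 = 0, σ_1 = 729/35, σ_2 = -804/35, σ_3 = 0.
On [3, 5], S'(t) = b_2 + 2c_2·(t - 3) + 3d_2·(t - 3)² with b_2 = Δ_2 - h_2(2σ_2 + σ_3)/6 = 757/70, c_2 = σ_2/2 = -402/35, d_2 = (σ_3 - σ_2)/(6h_2) = 67/35. So S'(5) = -851/70.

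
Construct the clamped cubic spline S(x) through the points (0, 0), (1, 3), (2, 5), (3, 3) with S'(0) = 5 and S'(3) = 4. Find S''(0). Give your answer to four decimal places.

-7.8667

With σ_i denoting the second derivative at x_i, h_i = 1, 1, 1, and Δ_i = (y_(i+1) − y_i)/h_i = 3, 2, -2:
  1·σ_0 + 4·σ_1 + 1·σ_2 = 6(Δ_1 - Δ_0) = -6
  1·σ_1 + 4·σ_2 + 1·σ_3 = 6(Δ_2 - Δ_1) = -24
Clamped end conditions give two more equations: 2h_0·σ_0 + h_0·σ_1 = 6(Δ_0 - S'(0)) = -12 and h_2·σ_2 + 2h_2·σ_3 = 6(S'(3) - Δ_2) = 36.
Forward elimination and back-substitution give σ_0 = -118/15, σ_1 = 56/15, σ_2 = -196/15, σ_3 = 368/15.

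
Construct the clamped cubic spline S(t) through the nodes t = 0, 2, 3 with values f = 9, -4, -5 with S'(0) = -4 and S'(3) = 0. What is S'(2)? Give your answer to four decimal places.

-3.5833

With M_i denoting the second derivative at x_i, h_i = 2, 1, and Δ_i = (y_(i+1) − y_i)/h_i = -13/2, -1:
  2·M_0 + 6·M_1 + 1·M_2 = 6(Δ_1 - Δ_0) = 33
Clamped end conditions give two more equations: 2h_0·M_0 + h_0·M_1 = 6(Δ_0 - S'(0)) = -15 and h_1·M_1 + 2h_1·M_2 = 6(S'(3) - Δ_1) = 6.
Solving: M_0 = -95/12, M_1 = 25/3, M_2 = -7/6.
On [2, 3], S'(t) = b_1 + 2c_1·(t - 2) + 3d_1·(t - 2)² with b_1 = Δ_1 - h_1(2M_1 + M_2)/6 = -43/12, c_1 = M_1/2 = 25/6, d_1 = (M_2 - M_1)/(6h_1) = -19/12. So S'(2) = -43/12.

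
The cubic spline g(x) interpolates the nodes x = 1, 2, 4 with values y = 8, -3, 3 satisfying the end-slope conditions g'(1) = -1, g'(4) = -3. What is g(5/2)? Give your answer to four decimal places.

Write M_i for g''(x_i). With h_i = 1, 2 and divided differences Δ_i = -11, 3, the continuity of g' gives the tridiagonal system
  1·M_0 + 6·M_1 + 2·M_2 = 6(Δ_1 - Δ_0) = 84
Clamped end conditions give two more equations: 2h_0·M_0 + h_0·M_1 = 6(Δ_0 - g'(1)) = -60 and h_1·M_1 + 2h_1·M_2 = 6(g'(4) - Δ_1) = -36.
Solving: M_0 = -134/3, M_1 = 88/3, M_2 = -71/3.
On [2, 4], g(x) = -3 - 26/3·(x - 2) + 44/3·(x - 2)² - 53/12·(x - 2)³.
With (x - 2) = 1/2: g(5/2) = -135/32.

-4.2188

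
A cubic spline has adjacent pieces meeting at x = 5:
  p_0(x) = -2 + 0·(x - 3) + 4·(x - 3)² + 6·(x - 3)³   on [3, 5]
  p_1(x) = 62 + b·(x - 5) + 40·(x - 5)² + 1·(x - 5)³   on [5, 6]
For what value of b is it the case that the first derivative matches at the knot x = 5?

88

p_0'(x) = 0 + 8·(x - 3) + 18·(x - 3)², so p_0'(5) = 88. On the right, p_1'(5) = b, so b = 88.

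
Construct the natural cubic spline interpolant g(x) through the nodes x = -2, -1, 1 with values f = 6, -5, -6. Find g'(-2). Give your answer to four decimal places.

-12.7500

With m_i denoting the second derivative at x_i, h_i = 1, 2, and Δ_i = (y_(i+1) − y_i)/h_i = -11, -1/2:
  1·m_0 + 6·m_1 + 2·m_2 = 6(Δ_1 - Δ_0) = 63
Natural end conditions: m_0 = m_2 = 0.
Forward elimination and back-substitution give m_0 = 0, m_1 = 21/2, m_2 = 0.
On [-2, -1], g'(x) = b_0 + 2c_0·(x + 2) + 3d_0·(x + 2)² with b_0 = Δ_0 - h_0(2m_0 + m_1)/6 = -51/4, c_0 = m_0/2 = 0, d_0 = (m_1 - m_0)/(6h_0) = 7/4. So g'(-2) = -51/4.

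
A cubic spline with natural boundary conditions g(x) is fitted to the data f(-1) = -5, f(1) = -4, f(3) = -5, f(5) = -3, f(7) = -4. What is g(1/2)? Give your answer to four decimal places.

-3.9863

Write m_i for g''(x_i). With h_i = 2, 2, 2, 2 and divided differences Δ_i = 1/2, -1/2, 1, -1/2, the continuity of g' gives the tridiagonal system
  2·m_0 + 8·m_1 + 2·m_2 = 6(Δ_1 - Δ_0) = -6
  2·m_1 + 8·m_2 + 2·m_3 = 6(Δ_2 - Δ_1) = 9
  2·m_2 + 8·m_3 + 2·m_4 = 6(Δ_3 - Δ_2) = -9
Natural end conditions: m_0 = m_4 = 0.
Solving: m_0 = 0, m_1 = -135/112, m_2 = 51/28, m_3 = -177/112, m_4 = 0.
On [-1, 1], g(x) = -5 + 101/112·(x + 1) + 0·(x + 1)² - 45/448·(x + 1)³.
With (x + 1) = 3/2: g(1/2) = -2041/512.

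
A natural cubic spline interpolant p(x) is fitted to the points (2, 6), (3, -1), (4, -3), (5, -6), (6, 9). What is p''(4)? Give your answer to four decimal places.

-11.5714

Write M_i for p''(x_i). With h_i = 1, 1, 1, 1 and divided differences Δ_i = -7, -2, -3, 15, the continuity of p' gives the tridiagonal system
  1·M_0 + 4·M_1 + 1·M_2 = 6(Δ_1 - Δ_0) = 30
  1·M_1 + 4·M_2 + 1·M_3 = 6(Δ_2 - Δ_1) = -6
  1·M_2 + 4·M_3 + 1·M_4 = 6(Δ_3 - Δ_2) = 108
Natural end conditions: M_0 = M_4 = 0.
Solving: M_0 = 0, M_1 = 291/28, M_2 = -81/7, M_3 = 837/28, M_4 = 0.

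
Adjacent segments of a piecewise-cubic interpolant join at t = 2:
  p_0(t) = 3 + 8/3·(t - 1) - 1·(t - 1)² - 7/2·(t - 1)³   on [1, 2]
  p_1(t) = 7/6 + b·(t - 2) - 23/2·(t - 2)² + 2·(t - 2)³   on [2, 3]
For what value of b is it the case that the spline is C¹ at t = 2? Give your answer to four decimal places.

-9.8333

p_0'(t) = 8/3 - 2·(t - 1) - 21/2·(t - 1)², so p_0'(2) = -59/6. On the right, p_1'(2) = b, so b = -59/6.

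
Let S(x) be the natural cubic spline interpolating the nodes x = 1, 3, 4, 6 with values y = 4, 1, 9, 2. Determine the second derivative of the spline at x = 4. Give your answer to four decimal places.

-13.4571

Write σ_i for S''(x_i). With h_i = 2, 1, 2 and divided differences Δ_i = -3/2, 8, -7/2, the continuity of S' gives the tridiagonal system
  2·σ_0 + 6·σ_1 + 1·σ_2 = 6(Δ_1 - Δ_0) = 57
  1·σ_1 + 6·σ_2 + 2·σ_3 = 6(Δ_2 - Δ_1) = -69
Natural end conditions: σ_0 = σ_3 = 0.
Forward elimination and back-substitution give σ_0 = 0, σ_1 = 411/35, σ_2 = -471/35, σ_3 = 0.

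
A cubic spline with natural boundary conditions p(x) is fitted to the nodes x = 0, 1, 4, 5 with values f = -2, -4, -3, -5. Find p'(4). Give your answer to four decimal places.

Write m_i for p''(x_i). With h_i = 1, 3, 1 and divided differences Δ_i = -2, 1/3, -2, the continuity of p' gives the tridiagonal system
  1·m_0 + 8·m_1 + 3·m_2 = 6(Δ_1 - Δ_0) = 14
  3·m_1 + 8·m_2 + 1·m_3 = 6(Δ_2 - Δ_1) = -14
Natural end conditions: m_0 = m_3 = 0.
Forward elimination and back-substitution give m_0 = 0, m_1 = 14/5, m_2 = -14/5, m_3 = 0.
On [4, 5], p'(x) = b_2 + 2c_2·(x - 4) + 3d_2·(x - 4)² with b_2 = Δ_2 - h_2(2m_2 + m_3)/6 = -16/15, c_2 = m_2/2 = -7/5, d_2 = (m_3 - m_2)/(6h_2) = 7/15. So p'(4) = -16/15.

-1.0667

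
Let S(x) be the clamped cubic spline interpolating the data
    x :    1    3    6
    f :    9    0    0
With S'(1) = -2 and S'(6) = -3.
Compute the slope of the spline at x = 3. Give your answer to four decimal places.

Let m_i = S''(x_i). Step sizes h_i = 2, 3; slopes of the chords Δ_i = (y_(i+1) - y_i)/h_i = -9/2, 0.
  2·m_0 + 10·m_1 + 3·m_2 = 6(Δ_1 - Δ_0) = 27
Clamped end conditions give two more equations: 2h_0·m_0 + h_0·m_1 = 6(Δ_0 - S'(1)) = -15 and h_1·m_1 + 2h_1·m_2 = 6(S'(6) - Δ_1) = -18.
Solving: m_0 = -133/20, m_1 = 29/5, m_2 = -59/10.
On [3, 6], S'(x) = b_1 + 2c_1·(x - 3) + 3d_1·(x - 3)² with b_1 = Δ_1 - h_1(2m_1 + m_2)/6 = -57/20, c_1 = m_1/2 = 29/10, d_1 = (m_2 - m_1)/(6h_1) = -13/20. So S'(3) = -57/20.

-2.8500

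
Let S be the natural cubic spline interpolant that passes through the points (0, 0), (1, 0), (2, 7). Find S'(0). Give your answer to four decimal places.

Put σ_i = S'' at the i-th knot. Here h = (1, 1) and Δ = (0, 7), so the interior equations h_(i-1)·σ_(i-1) + 2(h_(i-1)+h_i)·σ_i + h_i·σ_(i+1) = 6(Δ_i − Δ_(i-1)) read
  1·σ_0 + 4·σ_1 + 1·σ_2 = 6(Δ_1 - Δ_0) = 42
Natural end conditions: σ_0 = σ_2 = 0.
Forward elimination and back-substitution give σ_0 = 0, σ_1 = 21/2, σ_2 = 0.
On [0, 1], S'(x) = b_0 + 2c_0·x + 3d_0·x² with b_0 = Δ_0 - h_0(2σ_0 + σ_1)/6 = -7/4, c_0 = σ_0/2 = 0, d_0 = (σ_1 - σ_0)/(6h_0) = 7/4. So S'(0) = -7/4.

-1.7500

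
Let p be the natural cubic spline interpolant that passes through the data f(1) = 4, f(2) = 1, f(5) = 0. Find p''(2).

2

Write m_i for p''(x_i). With h_i = 1, 3 and divided differences Δ_i = -3, -1/3, the continuity of p' gives the tridiagonal system
  1·m_0 + 8·m_1 + 3·m_2 = 6(Δ_1 - Δ_0) = 16
Natural end conditions: m_0 = m_2 = 0.
Solving: m_0 = 0, m_1 = 2, m_2 = 0.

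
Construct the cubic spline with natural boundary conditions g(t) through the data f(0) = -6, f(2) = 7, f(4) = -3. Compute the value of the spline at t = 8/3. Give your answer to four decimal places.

5.7963

With M_i denoting the second derivative at x_i, h_i = 2, 2, and Δ_i = (y_(i+1) − y_i)/h_i = 13/2, -5:
  2·M_0 + 8·M_1 + 2·M_2 = 6(Δ_1 - Δ_0) = -69
Natural end conditions: M_0 = M_2 = 0.
Solving: M_0 = 0, M_1 = -69/8, M_2 = 0.
On [2, 4], g(t) = 7 + 3/4·(t - 2) - 69/16·(t - 2)² + 23/32·(t - 2)³.
With (t - 2) = 2/3: g(8/3) = 313/54.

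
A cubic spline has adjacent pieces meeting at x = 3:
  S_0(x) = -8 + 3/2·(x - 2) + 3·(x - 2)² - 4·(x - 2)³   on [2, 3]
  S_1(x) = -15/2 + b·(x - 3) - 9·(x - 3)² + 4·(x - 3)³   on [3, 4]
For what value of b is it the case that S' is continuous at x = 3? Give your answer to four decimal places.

S_0'(x) = 3/2 + 6·(x - 2) - 12·(x - 2)², so S_0'(3) = -9/2. On the right, S_1'(3) = b, so b = -9/2.

-4.5000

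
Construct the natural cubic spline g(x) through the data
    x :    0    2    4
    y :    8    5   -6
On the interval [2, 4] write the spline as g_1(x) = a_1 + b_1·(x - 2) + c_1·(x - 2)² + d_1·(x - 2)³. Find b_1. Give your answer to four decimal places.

-3.5000

With σ_i denoting the second derivative at x_i, h_i = 2, 2, and Δ_i = (y_(i+1) − y_i)/h_i = -3/2, -11/2:
  2·σ_0 + 8·σ_1 + 2·σ_2 = 6(Δ_1 - Δ_0) = -24
Natural end conditions: σ_0 = σ_2 = 0.
Hence σ_0 = 0, σ_1 = -3, σ_2 = 0.
On [2, 4], with g_1(x) = a_1 + b_1·(x - 2) + c_1·(x - 2)² + d_1·(x - 2)³: c_1 = σ_1/2 = -3/2, d_1 = (σ_2 - σ_1)/(6h_1) = 1/4, b_1 = Δ_1 - h_1(2σ_1 + σ_2)/6 = -7/2.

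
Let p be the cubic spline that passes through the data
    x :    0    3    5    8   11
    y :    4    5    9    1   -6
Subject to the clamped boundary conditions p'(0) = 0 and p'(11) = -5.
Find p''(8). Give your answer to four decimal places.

Write m_i for p''(x_i). With h_i = 3, 2, 3, 3 and divided differences Δ_i = 1/3, 2, -8/3, -7/3, the continuity of p' gives the tridiagonal system
  3·m_0 + 10·m_1 + 2·m_2 = 6(Δ_1 - Δ_0) = 10
  2·m_1 + 10·m_2 + 3·m_3 = 6(Δ_2 - Δ_1) = -28
  3·m_2 + 12·m_3 + 3·m_4 = 6(Δ_3 - Δ_2) = 2
Clamped end conditions give two more equations: 2h_0·m_0 + h_0·m_1 = 6(Δ_0 - p'(0)) = 2 and h_3·m_3 + 2h_3·m_4 = 6(p'(11) - Δ_3) = -16.
Solving the tridiagonal system: m_0 = -83/129, m_1 = 84/43, m_2 = -327/86, m_3 = 263/129, m_4 = -317/86.

2.0388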